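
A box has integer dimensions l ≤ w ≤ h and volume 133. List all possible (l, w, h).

Iterate l from 1 to ⌊133^(1/3)⌋. For each l dividing 133, iterate w ≥ l with w dividing 133/l, and set h = 133/(l·w).
Triples found (2): (1×1×133), (1×7×19)

(1×1×133), (1×7×19)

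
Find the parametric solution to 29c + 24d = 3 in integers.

Step 1: Compute gcd(29, 24) = 1.
Since 1 divides 3, solutions exist.

Step 2: Find a particular solution using extended Euclidean algorithm.
We get c₀ = 15, d₀ = -18.
Check: 29*15 + 24*-18 = 3 = 3 ✓

Step 3: Write the general solution.
c = 15 + (24/1)t = 15 + 24t
d = -18 - (29/1)t = -18 - 29t
for any integer t.

c = 15 + 24t, d = -18 - 29t for integer t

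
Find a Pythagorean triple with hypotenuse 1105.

We need a² + b² = 1105² = 1221025.
Trying: 47² + 1104² = 2209 + 1218816 = 1221025 ✓

(47, 1104, 1105)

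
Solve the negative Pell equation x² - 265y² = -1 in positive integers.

We need x² = 265y² - 1. Try successive y:
y = 1: x² = 265·1² - 1 = 264, not a perfect square
y = 2: x² = 265·2² - 1 = 1059, not a perfect square
y = 3: x² = 265·3² - 1 = 2384, not a perfect square
...
y = 373: x² = 265·373² - 1 = 36869184 = 6072² ✓
Check: 6072² - 265·373² = 36869184 - 36869185 = -1 ✓

x = 6072, y = 373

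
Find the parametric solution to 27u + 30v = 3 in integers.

Step 1: Compute gcd(27, 30) = 3.
Since 3 divides 3, solutions exist.

Step 2: Find a particular solution using extended Euclidean algorithm.
We get u₀ = -1, v₀ = 1.
Check: 27*-1 + 30*1 = 3 = 3 ✓

Step 3: Write the general solution.
u = -1 + (30/3)t = -1 + 10t
v = 1 - (27/3)t = 1 - 9t
for any integer t.

u = -1 + 10t, v = 1 - 9t for integer t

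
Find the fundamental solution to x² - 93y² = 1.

We seek the smallest positive integers (x, y) with x² - 93y² = 1, i.e., x² = 93y² + 1.
Try successive y values:
y = 1: x² = 93·1² + 1 = 94, not a perfect square
y = 2: x² = 93·2² + 1 = 373, not a perfect square
y = 3: x² = 93·3² + 1 = 838, not a perfect square
... continuing the search (or via continued fractions) ...
y = 1260: x² = 93·1260² + 1 = 147646801, x = 12151 ✓

Verify: 12151² - 93·1260² = 147646801 - 147646800 = 1 ✓

x = 12151, y = 1260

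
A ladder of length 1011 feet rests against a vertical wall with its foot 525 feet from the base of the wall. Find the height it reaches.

The ladder, wall, and ground form a right triangle with hypotenuse 1011 and one leg 525.
By the Pythagorean theorem: h² = 1011² - 525² = 1022121 - 275625 = 746496
h = √746496 = 864 feet

864 feet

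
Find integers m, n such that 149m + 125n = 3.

Step 1: Check solvability.
gcd(149, 125) = 1
Since 1 divides 3, solutions exist.

Step 2: Apply extended Euclidean algorithm to find gcd.
We find integers such that 149*x0 + 125*y0 = 1

Step 3: Scale the particular solution.
Multiply by 3/1 = 3:
m = -78, n = 93

Step 4: Verify.
149*(-78) + 125*(93) = 3 = 3 ✓

m = -78, n = 93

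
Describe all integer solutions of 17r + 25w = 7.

Step 1: Compute gcd(17, 25) = 1.
Since 1 divides 7, solutions exist.

Step 2: Find a particular solution using extended Euclidean algorithm.
We get r₀ = 21, w₀ = -14.
Check: 17*21 + 25*-14 = 7 = 7 ✓

Step 3: Write the general solution.
r = 21 + (25/1)t = 21 + 25t
w = -14 - (17/1)t = -14 - 17t
for any integer t.

r = 21 + 25t, w = -14 - 17t for integer t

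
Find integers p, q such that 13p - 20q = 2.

Step 1: Check solvability.
gcd(13, 20) = 1
Since 1 divides 2, solutions exist.

Step 2: Apply extended Euclidean algorithm to find gcd.
We find integers such that 13*x0 + 20*y0 = 1

Step 3: Scale the particular solution.
Multiply by 2/1 = 2:
p = -6, q = -4

Step 4: Verify.
13*(-6) - 20*(-4) = 2 = 2 ✓

p = -6, q = -4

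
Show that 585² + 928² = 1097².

Compute a² + b² = 585² + 928² = 342225 + 861184 = 1203409
Compute c² = 1097² = 1203409
Since 1203409 = 1203409, confirmed.

Yes, it is a Pythagorean triple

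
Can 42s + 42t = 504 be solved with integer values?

Step 1: Compute gcd(42, 42).
gcd(42, 42) = 42

Step 2: Check divisibility.
Does 42 divide 504? 504 = 42 x 12, so yes.

By the theorem on linear Diophantine equations, 42s + 42t = 504 has integer solutions if and only if gcd(42, 42) divides 504. Since 42 | 504, solutions exist.

Yes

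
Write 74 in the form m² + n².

We need to find integers m, n > 0 such that m² + n² = 74.
Trying m = 5: n² = 74 - 5² = 74 - 25 = 49
n = 7
Check: 5² + 7² = 25 + 49 = 74 ✓

74 = 5² + 7²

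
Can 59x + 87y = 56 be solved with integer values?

Step 1: Compute gcd(59, 87).
gcd(59, 87) = 1

Step 2: Check divisibility.
Does 1 divide 56? 56 = 1 x 56, so yes.

By the theorem on linear Diophantine equations, 59x + 87y = 56 has integer solutions if and only if gcd(59, 87) divides 56. Since 1 | 56, solutions exist.

Yes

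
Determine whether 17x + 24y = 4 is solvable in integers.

Step 1: Compute gcd(17, 24).
gcd(17, 24) = 1

Step 2: Check divisibility.
Does 1 divide 4? 4 = 1 x 4, so yes.

By the theorem on linear Diophantine equations, 17x + 24y = 4 has integer solutions if and only if gcd(17, 24) divides 4. Since 1 | 4, solutions exist.

Yes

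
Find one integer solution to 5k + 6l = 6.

Step 1: Check solvability.
gcd(5, 6) = 1
Since 1 divides 6, solutions exist.

Step 2: Apply extended Euclidean algorithm to find gcd.
We find integers such that 5*x0 + 6*y0 = 1

Step 3: Scale the particular solution.
Multiply by 6/1 = 6:
k = -6, l = 6

Step 4: Verify.
5*(-6) + 6*(6) = 6 = 6 ✓

k = -6, l = 6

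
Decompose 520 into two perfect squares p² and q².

We need to find integers p, q > 0 such that p² + q² = 520.
Trying p = 6: q² = 520 - 6² = 520 - 36 = 484
q = 22
Check: 6² + 22² = 36 + 484 = 520 ✓

520 = 6² + 22²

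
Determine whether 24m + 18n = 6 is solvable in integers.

Step 1: Compute gcd(24, 18).
gcd(24, 18) = 6

Step 2: Check divisibility.
Does 6 divide 6? 6 = 6 x 1, so yes.

By the theorem on linear Diophantine equations, 24m + 18n = 6 has integer solutions if and only if gcd(24, 18) divides 6. Since 6 | 6, solutions exist.

Yes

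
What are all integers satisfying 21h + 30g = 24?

Step 1: Compute gcd(21, 30) = 3.
Since 3 divides 24, solutions exist.

Step 2: Find a particular solution using extended Euclidean algorithm.
We get h₀ = 24, g₀ = -16.
Check: 21*24 + 30*-16 = 24 = 24 ✓

Step 3: Write the general solution.
h = 24 + (30/3)t = 24 + 10t
g = -16 - (21/3)t = -16 - 7t
for any integer t.

h = 24 + 10t, g = -16 - 7t for integer t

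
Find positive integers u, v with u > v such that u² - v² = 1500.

Factor: u² - v² = (u+v)(u-v) = 1500.
We need two factors of 1500 with the same parity.
Use u+v = 750 and u-v = 2 (product 750·2 = 1500).
Adding: 2u = 752, so u = 376.
Subtracting: 2v = 748, so v = 374.
Check: 376² - 374² = 141376 - 139876 = 1500 ✓

u = 376, v = 374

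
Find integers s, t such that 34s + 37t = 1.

Step 1: Check solvability.
gcd(34, 37) = 1
Since 1 divides 1, solutions exist.

Step 2: Apply extended Euclidean algorithm to find gcd.
We find integers such that 34*x0 + 37*y0 = 1

Step 3: Scale the particular solution.
Multiply by 1/1 = 1:
s = 12, t = -11

Step 4: Verify.
34*(12) + 37*(-11) = 1 = 1 ✓

s = 12, t = -11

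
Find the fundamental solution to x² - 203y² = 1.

We seek the smallest positive integers (x, y) with x² - 203y² = 1, i.e., x² = 203y² + 1.
Try successive y values:
y = 1: x² = 203·1² + 1 = 204, not a perfect square
y = 2: x² = 203·2² + 1 = 813, not a perfect square
y = 3: x² = 203·3² + 1 = 1828, not a perfect square
... continuing the search (or via continued fractions) ...
y = 4: x² = 203·4² + 1 = 3249, x = 57 ✓

Verify: 57² - 203·4² = 3249 - 3248 = 1 ✓

x = 57, y = 4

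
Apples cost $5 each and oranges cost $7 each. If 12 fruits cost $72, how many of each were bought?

Let a = apples, o = oranges.
a + o = 12
5a + 7o = 72
Substitute o = 12 - a:
5a + 7(12 - a) = 72
(5 - 7)a = 72 - 84
-2a = -12
a = 6, o = 12 - 6 = 6

Apples: 6, Oranges: 6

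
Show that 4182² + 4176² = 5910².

Compute a² + b² = 4182² + 4176² = 17489124 + 17438976 = 34928100
Compute c² = 5910² = 34928100
Since 34928100 = 34928100, confirmed.

Yes, it is a Pythagorean triple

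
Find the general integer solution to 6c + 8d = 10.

Step 1: Compute gcd(6, 8) = 2.
Since 2 divides 10, solutions exist.

Step 2: Find a particular solution using extended Euclidean algorithm.
We get c₀ = -5, d₀ = 5.
Check: 6*-5 + 8*5 = 10 = 10 ✓

Step 3: Write the general solution.
c = -5 + (8/2)t = -5 + 4t
d = 5 - (6/2)t = 5 - 3t
for any integer t.

c = -5 + 4t, d = 5 - 3t for integer t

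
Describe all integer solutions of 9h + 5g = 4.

Step 1: Compute gcd(9, 5) = 1.
Since 1 divides 4, solutions exist.

Step 2: Find a particular solution using extended Euclidean algorithm.
We get h₀ = -4, g₀ = 8.
Check: 9*-4 + 5*8 = 4 = 4 ✓

Step 3: Write the general solution.
h = -4 + (5/1)t = -4 + 5t
g = 8 - (9/1)t = 8 - 9t
for any integer t.

h = -4 + 5t, g = 8 - 9t for integer t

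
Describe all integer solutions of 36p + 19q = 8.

Step 1: Compute gcd(36, 19) = 1.
Since 1 divides 8, solutions exist.

Step 2: Find a particular solution using extended Euclidean algorithm.
We get p₀ = 72, q₀ = -136.
Check: 36*72 + 19*-136 = 8 = 8 ✓

Step 3: Write the general solution.
p = 72 + (19/1)t = 72 + 19t
q = -136 - (36/1)t = -136 - 36t
for any integer t.

p = 72 + 19t, q = -136 - 36t for integer t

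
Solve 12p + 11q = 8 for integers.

Step 1: Check solvability.
gcd(12, 11) = 1
Since 1 divides 8, solutions exist.

Step 2: Apply extended Euclidean algorithm to find gcd.
We find integers such that 12*x0 + 11*y0 = 1

Step 3: Scale the particular solution.
Multiply by 8/1 = 8:
p = 8, q = -8

Step 4: Verify.
12*(8) + 11*(-8) = 8 = 8 ✓

p = 8, q = -8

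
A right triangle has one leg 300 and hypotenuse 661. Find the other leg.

a² = c² - b² = 436921 - 90000 = 346921
a = 589

589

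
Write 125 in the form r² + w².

We need to find integers r, w > 0 such that r² + w² = 125.
Trying r = 2: w² = 125 - 2² = 125 - 4 = 121
w = 11
Check: 2² + 11² = 4 + 121 = 125 ✓

125 = 2² + 11²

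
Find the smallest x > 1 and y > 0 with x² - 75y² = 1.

We seek the smallest positive integers (x, y) with x² - 75y² = 1, i.e., x² = 75y² + 1.
Try successive y values:
y = 1: x² = 75·1² + 1 = 76, not a perfect square
y = 2: x² = 75·2² + 1 = 301, not a perfect square
y = 3: x² = 75·3² + 1 = 676, x = 26 ✓

Verify: 26² - 75·3² = 676 - 675 = 1 ✓

x = 26, y = 3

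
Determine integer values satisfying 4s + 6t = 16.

Step 1: Check solvability.
gcd(4, 6) = 2
Since 2 divides 16, solutions exist.

Step 2: Apply extended Euclidean algorithm to find gcd.
We find integers such that 4*x0 + 6*y0 = 2

Step 3: Scale the particular solution.
Multiply by 16/2 = 8:
s = -8, t = 8

Step 4: Verify.
4*(-8) + 6*(8) = 16 = 16 ✓

s = -8, t = 8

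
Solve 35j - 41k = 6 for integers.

Step 1: Check solvability.
gcd(35, 41) = 1
Since 1 divides 6, solutions exist.

Step 2: Apply extended Euclidean algorithm to find gcd.
We find integers such that 35*x0 + 41*y0 = 1

Step 3: Scale the particular solution.
Multiply by 6/1 = 6:
j = -42, k = -36

Step 4: Verify.
35*(-42) - 41*(-36) = 6 = 6 ✓

j = -42, k = -36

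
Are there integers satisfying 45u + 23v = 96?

Step 1: Compute gcd(45, 23).
gcd(45, 23) = 1

Step 2: Check divisibility.
Does 1 divide 96? 96 = 1 x 96, so yes.

By the theorem on linear Diophantine equations, 45u + 23v = 96 has integer solutions if and only if gcd(45, 23) divides 96. Since 1 | 96, solutions exist.

Yes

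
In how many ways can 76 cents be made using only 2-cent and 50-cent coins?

We need non-negative integers (x, y) with 2x + 50y = 76.
For each x from 0 to 38, check if (76 - 2x) is a non-negative multiple of 50.
Solutions (x, y): (13,1), (38,0)
Count: 2

2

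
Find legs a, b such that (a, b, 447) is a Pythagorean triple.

We need a² + b² = 447² = 199809.
Trying: 153² + 420² = 23409 + 176400 = 199809 ✓

(153, 420, 447)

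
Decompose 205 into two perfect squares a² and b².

We need to find integers a, b > 0 such that a² + b² = 205.
Trying a = 3: b² = 205 - 3² = 205 - 9 = 196
b = 14
Check: 3² + 14² = 9 + 196 = 205 ✓

205 = 3² + 14²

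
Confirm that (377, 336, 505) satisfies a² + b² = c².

Compute a² + b² = 377² + 336² = 142129 + 112896 = 255025
Compute c² = 505² = 255025
Since 255025 = 255025, confirmed.

Yes, it is a Pythagorean triple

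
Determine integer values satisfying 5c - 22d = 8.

Step 1: Check solvability.
gcd(5, 22) = 1
Since 1 divides 8, solutions exist.

Step 2: Apply extended Euclidean algorithm to find gcd.
We find integers such that 5*x0 + 22*y0 = 1

Step 3: Scale the particular solution.
Multiply by 8/1 = 8:
c = 72, d = 16

Step 4: Verify.
5*(72) - 22*(16) = 8 = 8 ✓

c = 72, d = 16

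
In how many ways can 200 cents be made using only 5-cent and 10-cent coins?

We need non-negative integers (x, y) with 5x + 10y = 200.
For each x from 0 to 40, check if (200 - 5x) is a non-negative multiple of 10.
Solutions (x, y): (0,20), (2,19), (4,18), (6,17), ...
Count: 21

21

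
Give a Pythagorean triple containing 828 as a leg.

We need the other leg and hypotenuse such that 828² + x² = c².
Take x = 205, c = 853: 828² + 205² = 685584 + 42025 = 727609 = 853² ✓
Triple: (205, 828, 853)

(205, 828, 853)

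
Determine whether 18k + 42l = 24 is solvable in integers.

Step 1: Compute gcd(18, 42).
gcd(18, 42) = 6

Step 2: Check divisibility.
Does 6 divide 24? 24 = 6 x 4, so yes.

By the theorem on linear Diophantine equations, 18k + 42l = 24 has integer solutions if and only if gcd(18, 42) divides 24. Since 6 | 24, solutions exist.

Yes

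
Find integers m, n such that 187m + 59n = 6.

Step 1: Check solvability.
gcd(187, 59) = 1
Since 1 divides 6, solutions exist.

Step 2: Apply extended Euclidean algorithm to find gcd.
We find integers such that 187*x0 + 59*y0 = 1

Step 3: Scale the particular solution.
Multiply by 6/1 = 6:
m = 36, n = -114

Step 4: Verify.
187*(36) + 59*(-114) = 6 = 6 ✓

m = 36, n = -114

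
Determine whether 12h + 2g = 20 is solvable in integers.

Step 1: Compute gcd(12, 2).
gcd(12, 2) = 2

Step 2: Check divisibility.
Does 2 divide 20? 20 = 2 x 10, so yes.

By the theorem on linear Diophantine equations, 12h + 2g = 20 has integer solutions if and only if gcd(12, 2) divides 20. Since 2 | 20, solutions exist.

Yes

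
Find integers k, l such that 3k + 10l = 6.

Step 1: Check solvability.
gcd(3, 10) = 1
Since 1 divides 6, solutions exist.

Step 2: Apply extended Euclidean algorithm to find gcd.
We find integers such that 3*x0 + 10*y0 = 1

Step 3: Scale the particular solution.
Multiply by 6/1 = 6:
k = -18, l = 6

Step 4: Verify.
3*(-18) + 10*(6) = 6 = 6 ✓

k = -18, l = 6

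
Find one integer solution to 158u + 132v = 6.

Step 1: Check solvability.
gcd(158, 132) = 2
Since 2 divides 6, solutions exist.

Step 2: Apply extended Euclidean algorithm to find gcd.
We find integers such that 158*x0 + 132*y0 = 2

Step 3: Scale the particular solution.
Multiply by 6/2 = 3:
u = -15, v = 18

Step 4: Verify.
158*(-15) + 132*(18) = 6 = 6 ✓

u = -15, v = 18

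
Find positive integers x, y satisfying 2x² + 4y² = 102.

Try small values of x and check whether (102 - 2x²)/4 is a perfect square.
x = 1: 2·1² = 2, so 4y² = 102 - 2 = 100, giving y² = 25, y = 5.
Check: 2·1² + 4·5² = 2 + 100 = 102 ✓

x = 1, y = 5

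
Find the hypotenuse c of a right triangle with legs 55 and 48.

c² = a² + b² = 55² + 48² = 3025 + 2304 = 5329
c = 73

73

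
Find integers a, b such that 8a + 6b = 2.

Step 1: Check solvability.
gcd(8, 6) = 2
Since 2 divides 2, solutions exist.

Step 2: Apply extended Euclidean algorithm to find gcd.
We find integers such that 8*x0 + 6*y0 = 2

Step 3: Scale the particular solution.
Multiply by 2/2 = 1:
a = 1, b = -1

Step 4: Verify.
8*(1) + 6*(-1) = 2 = 2 ✓

a = 1, b = -1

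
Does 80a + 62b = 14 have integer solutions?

Step 1: Compute gcd(80, 62).
gcd(80, 62) = 2

Step 2: Check divisibility.
Does 2 divide 14? 14 = 2 x 7, so yes.

By the theorem on linear Diophantine equations, 80a + 62b = 14 has integer solutions if and only if gcd(80, 62) divides 14. Since 2 | 14, solutions exist.

Yes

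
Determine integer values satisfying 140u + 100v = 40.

Step 1: Check solvability.
gcd(140, 100) = 20
Since 20 divides 40, solutions exist.

Step 2: Apply extended Euclidean algorithm to find gcd.
We find integers such that 140*x0 + 100*y0 = 20

Step 3: Scale the particular solution.
Multiply by 40/20 = 2:
u = -4, v = 6

Step 4: Verify.
140*(-4) + 100*(6) = 40 = 40 ✓

u = -4, v = 6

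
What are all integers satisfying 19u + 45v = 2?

Step 1: Compute gcd(19, 45) = 1.
Since 1 divides 2, solutions exist.

Step 2: Find a particular solution using extended Euclidean algorithm.
We get u₀ = 38, v₀ = -16.
Check: 19*38 + 45*-16 = 2 = 2 ✓

Step 3: Write the general solution.
u = 38 + (45/1)t = 38 + 45t
v = -16 - (19/1)t = -16 - 19t
for any integer t.

u = 38 + 45t, v = -16 - 19t for integer t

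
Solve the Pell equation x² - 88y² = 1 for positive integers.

We seek the smallest positive integers (x, y) with x² - 88y² = 1, i.e., x² = 88y² + 1.
Try successive y values:
y = 1: x² = 88·1² + 1 = 89, not a perfect square
y = 2: x² = 88·2² + 1 = 353, not a perfect square
y = 3: x² = 88·3² + 1 = 793, not a perfect square
... continuing the search (or via continued fractions) ...
y = 21: x² = 88·21² + 1 = 38809, x = 197 ✓

Verify: 197² - 88·21² = 38809 - 38808 = 1 ✓

x = 197, y = 21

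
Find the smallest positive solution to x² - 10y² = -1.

We need x² = 10y² - 1. Try successive y:
y = 1: x² = 10·1² - 1 = 9 = 3² ✓
Check: 3² - 10·1² = 9 - 10 = -1 ✓

x = 3, y = 1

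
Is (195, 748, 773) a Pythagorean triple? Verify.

Compute a² + b² = 195² + 748² = 38025 + 559504 = 597529
Compute c² = 773² = 597529
Since 597529 = 597529, confirmed.

Yes, it is a Pythagorean triple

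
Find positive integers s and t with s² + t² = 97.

We need to find integers s, t > 0 such that s² + t² = 97.
Trying s = 4: t² = 97 - 4² = 97 - 16 = 81
t = 9
Check: 4² + 9² = 16 + 81 = 97 ✓

97 = 4² + 9²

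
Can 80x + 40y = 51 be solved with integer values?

Step 1: Compute gcd(80, 40).
gcd(80, 40) = 40

Step 2: Check divisibility.
Does 40 divide 51? 51 = 40 x 1 + 11, so no.

By the theorem on linear Diophantine equations, 80x + 40y = 51 has integer solutions if and only if gcd(80, 40) divides 51. Since 40 does not divide 51, no solutions exist.

No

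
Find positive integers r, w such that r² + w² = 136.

Search for r with 136 - r² a perfect square.
r = 6: 136 - 6² = 136 - 36 = 100 = 10² ✓
So r = 6, w = 10.

r = 6, w = 10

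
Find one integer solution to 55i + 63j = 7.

Step 1: Check solvability.
gcd(55, 63) = 1
Since 1 divides 7, solutions exist.

Step 2: Apply extended Euclidean algorithm to find gcd.
We find integers such that 55*x0 + 63*y0 = 1

Step 3: Scale the particular solution.
Multiply by 7/1 = 7:
i = -56, j = 49

Step 4: Verify.
55*(-56) + 63*(49) = 7 = 7 ✓

i = -56, j = 49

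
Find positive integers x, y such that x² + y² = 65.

Search for x with 65 - x² a perfect square.
x = 1: 65 - 1² = 65 - 1 = 64 = 8² ✓
So x = 1, y = 8.

x = 1, y = 8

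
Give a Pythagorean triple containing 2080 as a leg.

We need the other leg and hypotenuse such that 2080² + x² = c².
Take x = 552, c = 2152: 2080² + 552² = 4326400 + 304704 = 4631104 = 2152² ✓
Triple: (552, 2080, 2152)

(552, 2080, 2152)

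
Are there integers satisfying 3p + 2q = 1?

Step 1: Compute gcd(3, 2).
gcd(3, 2) = 1

Step 2: Check divisibility.
Does 1 divide 1? 1 = 1 x 1, so yes.

By the theorem on linear Diophantine equations, 3p + 2q = 1 has integer solutions if and only if gcd(3, 2) divides 1. Since 1 | 1, solutions exist.

Yes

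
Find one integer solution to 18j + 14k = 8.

Step 1: Check solvability.
gcd(18, 14) = 2
Since 2 divides 8, solutions exist.

Step 2: Apply extended Euclidean algorithm to find gcd.
We find integers such that 18*x0 + 14*y0 = 2

Step 3: Scale the particular solution.
Multiply by 8/2 = 4:
j = -12, k = 16

Step 4: Verify.
18*(-12) + 14*(16) = 8 = 8 ✓

j = -12, k = 16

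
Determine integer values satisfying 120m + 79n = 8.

Step 1: Check solvability.
gcd(120, 79) = 1
Since 1 divides 8, solutions exist.

Step 2: Apply extended Euclidean algorithm to find gcd.
We find integers such that 120*x0 + 79*y0 = 1

Step 3: Scale the particular solution.
Multiply by 8/1 = 8:
m = 216, n = -328

Step 4: Verify.
120*(216) + 79*(-328) = 8 = 8 ✓

m = 216, n = -328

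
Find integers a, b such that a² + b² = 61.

We need to find integers a, b > 0 such that a² + b² = 61.
Trying a = 5: b² = 61 - 5² = 61 - 25 = 36
b = 6
Check: 5² + 6² = 25 + 36 = 61 ✓

61 = 5² + 6²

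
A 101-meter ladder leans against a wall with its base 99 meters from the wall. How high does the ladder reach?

The ladder, wall, and ground form a right triangle with hypotenuse 101 and one leg 99.
By the Pythagorean theorem: h² = 101² - 99² = 10201 - 9801 = 400
h = √400 = 20 meters

20 meters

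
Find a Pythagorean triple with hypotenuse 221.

We need a² + b² = 221² = 48841.
Trying: 21² + 220² = 441 + 48400 = 48841 ✓

(21, 220, 221)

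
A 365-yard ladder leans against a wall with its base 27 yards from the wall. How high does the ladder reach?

The ladder, wall, and ground form a right triangle with hypotenuse 365 and one leg 27.
By the Pythagorean theorem: h² = 365² - 27² = 133225 - 729 = 132496
h = √132496 = 364 yards

364 yards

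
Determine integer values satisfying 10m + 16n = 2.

Step 1: Check solvability.
gcd(10, 16) = 2
Since 2 divides 2, solutions exist.

Step 2: Apply extended Euclidean algorithm to find gcd.
We find integers such that 10*x0 + 16*y0 = 2

Step 3: Scale the particular solution.
Multiply by 2/2 = 1:
m = -3, n = 2

Step 4: Verify.
10*(-3) + 16*(2) = 2 = 2 ✓

m = -3, n = 2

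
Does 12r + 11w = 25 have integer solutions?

Step 1: Compute gcd(12, 11).
gcd(12, 11) = 1

Step 2: Check divisibility.
Does 1 divide 25? 25 = 1 x 25, so yes.

By the theorem on linear Diophantine equations, 12r + 11w = 25 has integer solutions if and only if gcd(12, 11) divides 25. Since 1 | 25, solutions exist.

Yes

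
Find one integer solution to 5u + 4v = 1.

Step 1: Check solvability.
gcd(5, 4) = 1
Since 1 divides 1, solutions exist.

Step 2: Apply extended Euclidean algorithm to find gcd.
We find integers such that 5*x0 + 4*y0 = 1

Step 3: Scale the particular solution.
Multiply by 1/1 = 1:
u = 1, v = -1

Step 4: Verify.
5*(1) + 4*(-1) = 1 = 1 ✓

u = 1, v = -1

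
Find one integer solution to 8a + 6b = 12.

Step 1: Check solvability.
gcd(8, 6) = 2
Since 2 divides 12, solutions exist.

Step 2: Apply extended Euclidean algorithm to find gcd.
We find integers such that 8*x0 + 6*y0 = 2

Step 3: Scale the particular solution.
Multiply by 12/2 = 6:
a = 6, b = -6

Step 4: Verify.
8*(6) + 6*(-6) = 12 = 12 ✓

a = 6, b = -6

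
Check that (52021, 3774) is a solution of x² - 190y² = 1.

Compute x² = 52021² = 2706184441
Compute 190y² = 190·3774² = 190·14243076 = 2706184440
x² - 190y² = 2706184441 - 2706184440 = 1
Since this equals 1, (52021, 3774) is a solution.

Yes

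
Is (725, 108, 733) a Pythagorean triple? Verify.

Compute a² + b² = 725² + 108² = 525625 + 11664 = 537289
Compute c² = 733² = 537289
Since 537289 = 537289, confirmed.

Yes, it is a Pythagorean triple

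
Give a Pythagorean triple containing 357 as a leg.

We need the other leg and hypotenuse such that 357² + x² = c².
Take x = 76, c = 365: 357² + 76² = 127449 + 5776 = 133225 = 365² ✓
Triple: (357, 76, 365)

(357, 76, 365)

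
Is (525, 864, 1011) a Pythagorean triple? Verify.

Compute a² + b² = 525² + 864² = 275625 + 746496 = 1022121
Compute c² = 1011² = 1022121
Since 1022121 = 1022121, confirmed.

Yes, it is a Pythagorean triple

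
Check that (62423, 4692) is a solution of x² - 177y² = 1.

Compute x² = 62423² = 3896630929
Compute 177y² = 177·4692² = 177·22014864 = 3896630928
x² - 177y² = 3896630929 - 3896630928 = 1
Since this equals 1, (62423, 4692) is a solution.

Yes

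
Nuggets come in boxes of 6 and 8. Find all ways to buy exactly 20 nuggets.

We need non-negative integers (x, y) with 6x + 8y = 20.
For each x in 0..3, check if 20 - 6x is a non-negative multiple of 8.
x = 2: 8y = 8, y = 1 ✓

(2 boxes of 6, 1 boxes of 8)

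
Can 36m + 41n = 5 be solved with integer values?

Step 1: Compute gcd(36, 41).
gcd(36, 41) = 1

Step 2: Check divisibility.
Does 1 divide 5? 5 = 1 x 5, so yes.

By the theorem on linear Diophantine equations, 36m + 41n = 5 has integer solutions if and only if gcd(36, 41) divides 5. Since 1 | 5, solutions exist.

Yes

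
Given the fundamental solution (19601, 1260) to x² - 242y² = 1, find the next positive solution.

Solutions to x² - Dy² = 1 are generated by powers of (x₀ + y₀√D).
The next solution satisfies x₁ + y₁√242 = (x₀ + y₀√242)², giving:
x₁ = x₀² + 242y₀² = 19601² + 242·1260² = 384199201 + 384199200 = 768398401
y₁ = 2x₀y₀ = 2·19601·1260 = 49394520

Verify: 768398401² - 242·49394520² = 590436102659356801 - 590436102659356800 = 1 ✓

x = 768398401, y = 49394520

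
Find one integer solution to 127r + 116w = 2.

Step 1: Check solvability.
gcd(127, 116) = 1
Since 1 divides 2, solutions exist.

Step 2: Apply extended Euclidean algorithm to find gcd.
We find integers such that 127*x0 + 116*y0 = 1

Step 3: Scale the particular solution.
Multiply by 2/1 = 2:
r = -42, w = 46

Step 4: Verify.
127*(-42) + 116*(46) = 2 = 2 ✓

r = -42, w = 46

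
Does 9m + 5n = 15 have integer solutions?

Step 1: Compute gcd(9, 5).
gcd(9, 5) = 1

Step 2: Check divisibility.
Does 1 divide 15? 15 = 1 x 15, so yes.

By the theorem on linear Diophantine equations, 9m + 5n = 15 has integer solutions if and only if gcd(9, 5) divides 15. Since 1 | 15, solutions exist.

Yes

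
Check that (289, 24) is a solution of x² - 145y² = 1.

Compute x² = 289² = 83521
Compute 145y² = 145·24² = 145·576 = 83520
x² - 145y² = 83521 - 83520 = 1
Since this equals 1, (289, 24) is a solution.

Yes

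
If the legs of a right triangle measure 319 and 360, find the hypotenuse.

c² = a² + b² = 319² + 360² = 101761 + 129600 = 231361
c = 481

481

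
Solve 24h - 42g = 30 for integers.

Step 1: Check solvability.
gcd(24, 42) = 6
Since 6 divides 30, solutions exist.

Step 2: Apply extended Euclidean algorithm to find gcd.
We find integers such that 24*x0 + 42*y0 = 6

Step 3: Scale the particular solution.
Multiply by 30/6 = 5:
h = 10, g = 5

Step 4: Verify.
24*(10) - 42*(5) = 30 = 30 ✓

h = 10, g = 5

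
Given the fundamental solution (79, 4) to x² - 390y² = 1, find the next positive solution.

Solutions to x² - Dy² = 1 are generated by powers of (x₀ + y₀√D).
The next solution satisfies x₁ + y₁√390 = (x₀ + y₀√390)², giving:
x₁ = x₀² + 390y₀² = 79² + 390·4² = 6241 + 6240 = 12481
y₁ = 2x₀y₀ = 2·79·4 = 632

Verify: 12481² - 390·632² = 155775361 - 155775360 = 1 ✓

x = 12481, y = 632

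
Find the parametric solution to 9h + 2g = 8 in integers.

Step 1: Compute gcd(9, 2) = 1.
Since 1 divides 8, solutions exist.

Step 2: Find a particular solution using extended Euclidean algorithm.
We get h₀ = 8, g₀ = -32.
Check: 9*8 + 2*-32 = 8 = 8 ✓

Step 3: Write the general solution.
h = 8 + (2/1)t = 8 + 2t
g = -32 - (9/1)t = -32 - 9t
for any integer t.

h = 8 + 2t, g = -32 - 9t for integer t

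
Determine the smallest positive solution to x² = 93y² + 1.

We seek the smallest positive integers (x, y) with x² - 93y² = 1, i.e., x² = 93y² + 1.
Try successive y values:
y = 1: x² = 93·1² + 1 = 94, not a perfect square
y = 2: x² = 93·2² + 1 = 373, not a perfect square
y = 3: x² = 93·3² + 1 = 838, not a perfect square
... continuing the search (or via continued fractions) ...
y = 1260: x² = 93·1260² + 1 = 147646801, x = 12151 ✓

Verify: 12151² - 93·1260² = 147646801 - 147646800 = 1 ✓

x = 12151, y = 1260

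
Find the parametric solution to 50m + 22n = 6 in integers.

Step 1: Compute gcd(50, 22) = 2.
Since 2 divides 6, solutions exist.

Step 2: Find a particular solution using extended Euclidean algorithm.
We get m₀ = 12, n₀ = -27.
Check: 50*12 + 22*-27 = 6 = 6 ✓

Step 3: Write the general solution.
m = 12 + (22/2)t = 12 + 11t
n = -27 - (50/2)t = -27 - 25t
for any integer t.

m = 12 + 11t, n = -27 - 25t for integer t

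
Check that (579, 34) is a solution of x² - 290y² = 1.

Compute x² = 579² = 335241
Compute 290y² = 290·34² = 290·1156 = 335240
x² - 290y² = 335241 - 335240 = 1
Since this equals 1, (579, 34) is a solution.

Yes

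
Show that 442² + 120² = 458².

Compute a² + b² = 442² + 120² = 195364 + 14400 = 209764
Compute c² = 458² = 209764
Since 209764 = 209764, confirmed.

Yes, it is a Pythagorean triple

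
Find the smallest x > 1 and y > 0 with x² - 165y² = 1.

We seek the smallest positive integers (x, y) with x² - 165y² = 1, i.e., x² = 165y² + 1.
Try successive y values:
y = 1: x² = 165·1² + 1 = 166, not a perfect square
y = 2: x² = 165·2² + 1 = 661, not a perfect square
y = 3: x² = 165·3² + 1 = 1486, not a perfect square
... continuing the search (or via continued fractions) ...
y = 84: x² = 165·84² + 1 = 1164241, x = 1079 ✓

Verify: 1079² - 165·84² = 1164241 - 1164240 = 1 ✓

x = 1079, y = 84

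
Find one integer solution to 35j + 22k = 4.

Step 1: Check solvability.
gcd(35, 22) = 1
Since 1 divides 4, solutions exist.

Step 2: Apply extended Euclidean algorithm to find gcd.
We find integers such that 35*x0 + 22*y0 = 1

Step 3: Scale the particular solution.
Multiply by 4/1 = 4:
j = -20, k = 32

Step 4: Verify.
35*(-20) + 22*(32) = 4 = 4 ✓

j = -20, k = 32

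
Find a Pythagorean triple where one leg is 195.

We need the other leg and hypotenuse such that 195² + x² = c².
Take x = 28, c = 197: 195² + 28² = 38025 + 784 = 38809 = 197² ✓
Triple: (195, 28, 197)

(195, 28, 197)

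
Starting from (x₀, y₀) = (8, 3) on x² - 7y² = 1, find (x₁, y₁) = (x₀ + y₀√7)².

Solutions to x² - Dy² = 1 are generated by powers of (x₀ + y₀√D).
The next solution satisfies x₁ + y₁√7 = (x₀ + y₀√7)², giving:
x₁ = x₀² + 7y₀² = 8² + 7·3² = 64 + 63 = 127
y₁ = 2x₀y₀ = 2·8·3 = 48

Verify: 127² - 7·48² = 16129 - 16128 = 1 ✓

x = 127, y = 48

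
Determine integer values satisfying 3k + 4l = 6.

Step 1: Check solvability.
gcd(3, 4) = 1
Since 1 divides 6, solutions exist.

Step 2: Apply extended Euclidean algorithm to find gcd.
We find integers such that 3*x0 + 4*y0 = 1

Step 3: Scale the particular solution.
Multiply by 6/1 = 6:
k = -6, l = 6

Step 4: Verify.
3*(-6) + 4*(6) = 6 = 6 ✓

k = -6, l = 6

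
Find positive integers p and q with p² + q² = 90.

We need to find integers p, q > 0 such that p² + q² = 90.
Trying p = 3: q² = 90 - 3² = 90 - 9 = 81
q = 9
Check: 3² + 9² = 9 + 81 = 90 ✓

90 = 3² + 9²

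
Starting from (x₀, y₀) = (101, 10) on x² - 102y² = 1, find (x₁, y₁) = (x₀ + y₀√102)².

Solutions to x² - Dy² = 1 are generated by powers of (x₀ + y₀√D).
The next solution satisfies x₁ + y₁√102 = (x₀ + y₀√102)², giving:
x₁ = x₀² + 102y₀² = 101² + 102·10² = 10201 + 10200 = 20401
y₁ = 2x₀y₀ = 2·101·10 = 2020

Verify: 20401² - 102·2020² = 416200801 - 416200800 = 1 ✓

x = 20401, y = 2020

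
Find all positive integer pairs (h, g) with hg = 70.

The positive divisors of 70 are: 1, 2, 5, 7, 10, 14, 35, 70.
Each divisor d gives the pair (d, 70/d):
(1, 70), (2, 35), (5, 14), (7, 10), (10, 7), (14, 5), (35, 2), (70, 1)

(1, 70), (2, 35), (5, 14), (7, 10), (10, 7), (14, 5), (35, 2), (70, 1)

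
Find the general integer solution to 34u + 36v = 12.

Step 1: Compute gcd(34, 36) = 2.
Since 2 divides 12, solutions exist.

Step 2: Find a particular solution using extended Euclidean algorithm.
We get u₀ = -6, v₀ = 6.
Check: 34*-6 + 36*6 = 12 = 12 ✓

Step 3: Write the general solution.
u = -6 + (36/2)t = -6 + 18t
v = 6 - (34/2)t = 6 - 17t
for any integer t.

u = -6 + 18t, v = 6 - 17t for integer t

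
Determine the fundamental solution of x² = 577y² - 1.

We need x² = 577y² - 1. Try successive y:
y = 1: x² = 577·1² - 1 = 576 = 24² ✓
Check: 24² - 577·1² = 576 - 577 = -1 ✓

x = 24, y = 1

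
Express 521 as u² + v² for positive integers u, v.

We need to find integers u, v > 0 such that u² + v² = 521.
Trying u = 11: v² = 521 - 11² = 521 - 121 = 400
v = 20
Check: 11² + 20² = 121 + 400 = 521 ✓

521 = 11² + 20²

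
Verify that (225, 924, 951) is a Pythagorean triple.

Compute a² + b² = 225² + 924² = 50625 + 853776 = 904401
Compute c² = 951² = 904401
Since 904401 = 904401, confirmed.

Yes, it is a Pythagorean triple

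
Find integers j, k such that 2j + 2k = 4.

Step 1: Check solvability.
gcd(2, 2) = 2
Since 2 divides 4, solutions exist.

Step 2: Apply extended Euclidean algorithm to find gcd.
We find integers such that 2*x0 + 2*y0 = 2

Step 3: Scale the particular solution.
Multiply by 4/2 = 2:
j = 0, k = 2

Step 4: Verify.
2*(0) + 2*(2) = 4 = 4 ✓

j = 0, k = 2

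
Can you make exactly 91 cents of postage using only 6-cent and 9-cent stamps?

We need non-negative x, y with 6x + 9y = 91.
gcd(6, 9) = 3, and 3 does not divide 91.
No integer solutions exist, so certainly no non-negative ones.

No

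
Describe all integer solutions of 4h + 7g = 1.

Step 1: Compute gcd(4, 7) = 1.
Since 1 divides 1, solutions exist.

Step 2: Find a particular solution using extended Euclidean algorithm.
We get h₀ = 2, g₀ = -1.
Check: 4*2 + 7*-1 = 1 = 1 ✓

Step 3: Write the general solution.
h = 2 + (7/1)t = 2 + 7t
g = -1 - (4/1)t = -1 - 4t
for any integer t.

h = 2 + 7t, g = -1 - 4t for integer t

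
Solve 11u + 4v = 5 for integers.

Step 1: Check solvability.
gcd(11, 4) = 1
Since 1 divides 5, solutions exist.

Step 2: Apply extended Euclidean algorithm to find gcd.
We find integers such that 11*x0 + 4*y0 = 1

Step 3: Scale the particular solution.
Multiply by 5/1 = 5:
u = -5, v = 15

Step 4: Verify.
11*(-5) + 4*(15) = 5 = 5 ✓

u = -5, v = 15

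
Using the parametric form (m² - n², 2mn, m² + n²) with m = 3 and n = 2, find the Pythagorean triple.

a = m² - n² = 3² - 2² = 9 - 4 = 5
b = 2mn = 2·3·2 = 12
c = m² + n² = 9 + 4 = 13
Verify: 5² + 12² = 25 + 144 = 169 = 13² ✓

(5, 12, 13)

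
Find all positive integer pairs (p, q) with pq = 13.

The positive divisors of 13 are: 1, 13.
Each divisor d gives the pair (d, 13/d):
(1, 13), (13, 1)

(1, 13), (13, 1)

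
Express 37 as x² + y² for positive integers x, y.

We need to find integers x, y > 0 such that x² + y² = 37.
Trying x = 1: y² = 37 - 1² = 37 - 1 = 36
y = 6
Check: 1² + 6² = 1 + 36 = 37 ✓

37 = 1² + 6²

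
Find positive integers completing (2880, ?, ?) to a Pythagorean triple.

We need the other leg and hypotenuse such that 2880² + x² = c².
Take x = 2552, c = 3848: 2880² + 2552² = 8294400 + 6512704 = 14807104 = 3848² ✓
Triple: (2552, 2880, 3848)

(2552, 2880, 3848)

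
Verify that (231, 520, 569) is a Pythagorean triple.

Compute a² + b²:
231² + 520² = 53361 + 270400 = 323761
Compute c²:
569² = 323761
Since 323761 = 323761, it is a Pythagorean triple.

Yes, it is a Pythagorean triple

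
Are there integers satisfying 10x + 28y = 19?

Step 1: Compute gcd(10, 28).
gcd(10, 28) = 2

Step 2: Check divisibility.
Does 2 divide 19? 19 = 2 x 9 + 1, so no.

By the theorem on linear Diophantine equations, 10x + 28y = 19 has integer solutions if and only if gcd(10, 28) divides 19. Since 2 does not divide 19, no solutions exist.

No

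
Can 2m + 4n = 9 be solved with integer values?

Step 1: Compute gcd(2, 4).
gcd(2, 4) = 2

Step 2: Check divisibility.
Does 2 divide 9? 9 = 2 x 4 + 1, so no.

By the theorem on linear Diophantine equations, 2m + 4n = 9 has integer solutions if and only if gcd(2, 4) divides 9. Since 2 does not divide 9, no solutions exist.

No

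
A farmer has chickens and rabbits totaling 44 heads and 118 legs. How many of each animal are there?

Let c = chickens, r = rabbits.
Heads: c + r = 44
Legs: 2c + 4r = 118
From the first equation, c = 44 - r. Substitute:
2(44 - r) + 4r = 118
88 + 2r = 118
r = (118 - 88)/2 = 15
c = 44 - 15 = 29

Chickens: 29, Rabbits: 15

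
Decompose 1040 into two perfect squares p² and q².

We need to find integers p, q > 0 such that p² + q² = 1040.
Trying p = 4: q² = 1040 - 4² = 1040 - 16 = 1024
q = 32
Check: 4² + 32² = 16 + 1024 = 1040 ✓

1040 = 4² + 32²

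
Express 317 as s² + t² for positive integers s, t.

We need to find integers s, t > 0 such that s² + t² = 317.
Trying s = 11: t² = 317 - 11² = 317 - 121 = 196
t = 14
Check: 11² + 14² = 121 + 196 = 317 ✓

317 = 11² + 14²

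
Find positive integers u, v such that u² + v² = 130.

Search for u with 130 - u² a perfect square.
u = 3: 130 - 3² = 130 - 9 = 121 = 11² ✓
So u = 3, v = 11.

u = 3, v = 11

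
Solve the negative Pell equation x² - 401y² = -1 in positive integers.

We need x² = 401y² - 1. Try successive y:
y = 1: x² = 401·1² - 1 = 400 = 20² ✓
Check: 20² - 401·1² = 400 - 401 = -1 ✓

x = 20, y = 1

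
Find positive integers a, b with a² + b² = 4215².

We need a² + b² = 4215² = 17766225.
Trying: 159² + 4212² = 25281 + 17740944 = 17766225 ✓

(159, 4212, 4215)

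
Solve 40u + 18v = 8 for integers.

Step 1: Check solvability.
gcd(40, 18) = 2
Since 2 divides 8, solutions exist.

Step 2: Apply extended Euclidean algorithm to find gcd.
We find integers such that 40*x0 + 18*y0 = 2

Step 3: Scale the particular solution.
Multiply by 8/2 = 4:
u = -16, v = 36

Step 4: Verify.
40*(-16) + 18*(36) = 8 = 8 ✓

u = -16, v = 36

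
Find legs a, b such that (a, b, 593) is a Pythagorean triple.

We need a² + b² = 593² = 351649.
Trying: 465² + 368² = 216225 + 135424 = 351649 ✓

(465, 368, 593)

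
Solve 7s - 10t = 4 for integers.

Step 1: Check solvability.
gcd(7, 10) = 1
Since 1 divides 4, solutions exist.

Step 2: Apply extended Euclidean algorithm to find gcd.
We find integers such that 7*x0 + 10*y0 = 1

Step 3: Scale the particular solution.
Multiply by 4/1 = 4:
s = 12, t = 8

Step 4: Verify.
7*(12) - 10*(8) = 4 = 4 ✓

s = 12, t = 8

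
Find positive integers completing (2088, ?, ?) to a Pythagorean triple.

We need the other leg and hypotenuse such that 2088² + x² = c².
Take x = 3040, c = 3688: 2088² + 3040² = 4359744 + 9241600 = 13601344 = 3688² ✓
Triple: (2088, 3040, 3688)

(2088, 3040, 3688)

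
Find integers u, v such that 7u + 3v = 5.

Step 1: Check solvability.
gcd(7, 3) = 1
Since 1 divides 5, solutions exist.

Step 2: Apply extended Euclidean algorithm to find gcd.
We find integers such that 7*x0 + 3*y0 = 1

Step 3: Scale the particular solution.
Multiply by 5/1 = 5:
u = 5, v = -10

Step 4: Verify.
7*(5) + 3*(-10) = 5 = 5 ✓

u = 5, v = -10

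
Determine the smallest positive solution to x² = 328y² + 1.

We seek the smallest positive integers (x, y) with x² - 328y² = 1, i.e., x² = 328y² + 1.
Try successive y values:
y = 1: x² = 328·1² + 1 = 329, not a perfect square
y = 2: x² = 328·2² + 1 = 1313, not a perfect square
y = 3: x² = 328·3² + 1 = 2953, not a perfect square
... continuing the search (or via continued fractions) ...
y = 9: x² = 328·9² + 1 = 26569, x = 163 ✓

Verify: 163² - 328·9² = 26569 - 26568 = 1 ✓

x = 163, y = 9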